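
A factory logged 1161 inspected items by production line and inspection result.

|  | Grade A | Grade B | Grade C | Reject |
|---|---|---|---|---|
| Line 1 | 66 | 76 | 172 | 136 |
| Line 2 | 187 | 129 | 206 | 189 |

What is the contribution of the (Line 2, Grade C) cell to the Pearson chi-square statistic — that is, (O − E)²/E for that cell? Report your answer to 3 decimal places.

Row total (Line 2) = 711; column total (Grade C) = 378; N = 1161.
Expected count E = 711 × 378 / 1161 = 231.4884.
Contribution = (O − E)²/E = (206 − 231.4884)² / 231.4884 = 2.806.

2.806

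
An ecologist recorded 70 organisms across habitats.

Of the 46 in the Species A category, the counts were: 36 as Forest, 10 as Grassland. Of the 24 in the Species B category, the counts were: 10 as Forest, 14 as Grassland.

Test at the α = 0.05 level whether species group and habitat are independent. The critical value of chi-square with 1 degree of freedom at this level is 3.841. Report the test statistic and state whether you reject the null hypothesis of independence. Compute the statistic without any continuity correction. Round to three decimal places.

9.374; reject H₀

Row totals: 46, 24. Column totals: 46, 24. Grand total N = 70.
Expected counts (row total × column total / N):
  Species A, Forest: 46×46/70 = 30.2286
  Species A, Grassland: 46×24/70 = 15.7714
  Species B, Forest: 24×46/70 = 15.7714
  Species B, Grassland: 24×24/70 = 8.2286
Contributions (O − E)²/E:
  (36 − 30.2286)²/30.2286 = 1.1019
  (10 − 15.7714)²/15.7714 = 2.1120
  (10 − 15.7714)²/15.7714 = 2.1120
  (14 − 8.2286)²/8.2286 = 4.0480
χ² = 1.1019 + 2.1120 + 2.1120 + 4.0480 = 9.374
df = (2−1)(2−1) = 1. Since 9.374 > 3.841, reject the null hypothesis of independence at α = 0.05.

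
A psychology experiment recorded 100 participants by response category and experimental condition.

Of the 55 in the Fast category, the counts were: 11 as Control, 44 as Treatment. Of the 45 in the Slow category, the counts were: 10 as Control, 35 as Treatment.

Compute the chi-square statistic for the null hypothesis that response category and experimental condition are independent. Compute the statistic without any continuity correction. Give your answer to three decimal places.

Row totals: 55, 45. Column totals: 21, 79. Grand total N = 100.
Expected counts (row total × column total / N):
  Fast, Control: 55×21/100 = 11.5500
  Fast, Treatment: 55×79/100 = 43.4500
  Slow, Control: 45×21/100 = 9.4500
  Slow, Treatment: 45×79/100 = 35.5500
Contributions (O − E)²/E:
  (11 − 11.5500)²/11.5500 = 0.0262
  (44 − 43.4500)²/43.4500 = 0.0070
  (10 − 9.4500)²/9.4500 = 0.0320
  (35 − 35.5500)²/35.5500 = 0.0085
χ² = 0.0262 + 0.0070 + 0.0320 + 0.0085 = 0.074

0.074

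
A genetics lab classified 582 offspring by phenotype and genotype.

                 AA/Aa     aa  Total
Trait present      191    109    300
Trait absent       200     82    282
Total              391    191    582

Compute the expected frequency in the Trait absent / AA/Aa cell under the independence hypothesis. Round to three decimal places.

189.454

Row total (Trait absent) = 282; column total (AA/Aa) = 391; grand total N = 582.
Expected count = (row total × column total) / N = 282 × 391 / 582 = 189.454.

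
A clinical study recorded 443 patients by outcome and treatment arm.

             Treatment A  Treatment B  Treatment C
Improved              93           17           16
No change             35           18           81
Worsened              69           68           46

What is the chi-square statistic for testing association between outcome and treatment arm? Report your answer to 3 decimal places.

113.157

Row totals: 126, 134, 183. Column totals: 197, 103, 143. Grand total N = 443.
Expected counts (row total × column total / N):
  Improved, Treatment A: 126×197/443 = 56.0316
  Improved, Treatment B: 126×103/443 = 29.2957
  Improved, Treatment C: 126×143/443 = 40.6727
  No change, Treatment A: 134×197/443 = 59.5892
  No change, Treatment B: 134×103/443 = 31.1558
  No change, Treatment C: 134×143/443 = 43.2551
  Worsened, Treatment A: 183×197/443 = 81.3792
  Worsened, Treatment B: 183×103/443 = 42.5485
  Worsened, Treatment C: 183×143/443 = 59.0722
Contributions (O − E)²/E:
  (93 − 56.0316)²/56.0316 = 24.3909
  (17 − 29.2957)²/29.2957 = 5.1606
  (16 − 40.6727)²/40.6727 = 14.9668
  (35 − 59.5892)²/59.5892 = 10.1466
  (18 − 31.1558)²/31.1558 = 5.5551
  (81 − 43.2551)²/43.2551 = 32.9366
  (69 − 81.3792)²/81.3792 = 1.8831
  (68 − 42.5485)²/42.5485 = 15.2245
  (46 − 59.0722)²/59.0722 = 2.8928
χ² = 24.3909 + 5.1606 + 14.9668 + 10.1466 + 5.5551 + 32.9366 + 1.8831 + 15.2245 + 2.8928 = 113.157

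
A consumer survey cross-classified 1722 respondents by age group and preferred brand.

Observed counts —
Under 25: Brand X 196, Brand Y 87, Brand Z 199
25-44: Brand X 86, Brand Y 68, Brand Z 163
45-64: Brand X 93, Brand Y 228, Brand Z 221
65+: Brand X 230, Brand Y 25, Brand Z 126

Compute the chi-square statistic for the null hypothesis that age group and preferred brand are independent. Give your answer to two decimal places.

274.62

Row totals: 482, 317, 542, 381. Column totals: 605, 408, 709. Grand total N = 1722.
Expected counts (row total × column total / N):
  Under 25, Brand X: 482×605/1722 = 169.344
  Under 25, Brand Y: 482×408/1722 = 114.202
  Under 25, Brand Z: 482×709/1722 = 198.454
  25-44, Brand X: 317×605/1722 = 111.373
  25-44, Brand Y: 317×408/1722 = 75.108
  25-44, Brand Z: 317×709/1722 = 130.519
  45-64, Brand X: 542×605/1722 = 190.424
  45-64, Brand Y: 542×408/1722 = 128.418
  45-64, Brand Z: 542×709/1722 = 223.158
  65+, Brand X: 381×605/1722 = 133.859
  65+, Brand Y: 381×408/1722 = 90.272
  65+, Brand Z: 381×709/1722 = 156.869
Contributions (O − E)²/E:
  (196 − 169.344)²/169.344 = 4.1959
  (87 − 114.202)²/114.202 = 6.4793
  (199 − 198.454)²/198.454 = 0.0015
  (86 − 111.373)²/111.373 = 5.7805
  (68 − 75.108)²/75.108 = 0.6727
  (163 − 130.519)²/130.519 = 8.0832
  (93 − 190.424)²/190.424 = 49.8437
  (228 − 128.418)²/128.418 = 77.2211
  (221 − 223.158)²/223.158 = 0.0209
  (230 − 133.859)²/133.859 = 69.0510
  (25 − 90.272)²/90.272 = 47.1955
  (126 − 156.869)²/156.869 = 6.0745
χ² = 4.1959 + 6.4793 + 0.0015 + 5.7805 + 0.6727 + 8.0832 + 49.8437 + 77.2211 + 0.0209 + 69.0510 + 47.1955 + 6.0745 = 274.62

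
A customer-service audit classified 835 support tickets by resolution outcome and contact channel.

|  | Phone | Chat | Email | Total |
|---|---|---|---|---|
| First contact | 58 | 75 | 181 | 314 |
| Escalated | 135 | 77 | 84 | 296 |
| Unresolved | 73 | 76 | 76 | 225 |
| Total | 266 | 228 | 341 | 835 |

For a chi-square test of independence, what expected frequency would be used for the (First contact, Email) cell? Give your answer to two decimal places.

Row total (First contact) = 314; column total (Email) = 341; grand total N = 835.
Expected count = (row total × column total) / N = 314 × 341 / 835 = 128.23.

128.23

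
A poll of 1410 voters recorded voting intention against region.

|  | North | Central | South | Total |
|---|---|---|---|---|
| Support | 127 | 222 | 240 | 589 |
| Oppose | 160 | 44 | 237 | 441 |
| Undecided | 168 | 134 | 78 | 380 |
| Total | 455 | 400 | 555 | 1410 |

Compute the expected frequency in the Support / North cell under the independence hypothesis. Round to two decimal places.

Row total (Support) = 589; column total (North) = 455; grand total N = 1410.
Expected count = (row total × column total) / N = 589 × 455 / 1410 = 190.07.

190.07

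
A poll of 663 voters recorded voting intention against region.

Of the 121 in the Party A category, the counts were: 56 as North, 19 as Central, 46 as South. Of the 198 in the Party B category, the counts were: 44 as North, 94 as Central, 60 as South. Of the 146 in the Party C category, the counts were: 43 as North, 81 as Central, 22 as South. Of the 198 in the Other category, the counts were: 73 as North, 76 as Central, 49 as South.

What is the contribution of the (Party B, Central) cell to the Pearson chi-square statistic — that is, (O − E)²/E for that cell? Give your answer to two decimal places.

2.22

Row total (Party B) = 198; column total (Central) = 270; N = 663.
Expected count E = 198 × 270 / 663 = 80.633.
Contribution = (O − E)²/E = (94 − 80.633)² / 80.633 = 2.22.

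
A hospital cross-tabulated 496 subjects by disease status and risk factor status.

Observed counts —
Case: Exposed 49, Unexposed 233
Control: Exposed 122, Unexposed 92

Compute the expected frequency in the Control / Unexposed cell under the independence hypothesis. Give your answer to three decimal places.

140.222

Row total (Control) = 214; column total (Unexposed) = 325; grand total N = 496.
Expected count = (row total × column total) / N = 214 × 325 / 496 = 140.222.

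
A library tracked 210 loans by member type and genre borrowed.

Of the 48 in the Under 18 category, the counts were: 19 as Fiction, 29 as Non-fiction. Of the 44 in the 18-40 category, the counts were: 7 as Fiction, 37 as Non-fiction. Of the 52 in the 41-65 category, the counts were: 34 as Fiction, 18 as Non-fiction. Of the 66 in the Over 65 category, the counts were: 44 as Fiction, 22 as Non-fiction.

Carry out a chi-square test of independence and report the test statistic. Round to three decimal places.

Row totals: 48, 44, 52, 66. Column totals: 104, 106. Grand total N = 210.
Expected counts (row total × column total / N):
  Under 18, Fiction: 48×104/210 = 23.7714
  Under 18, Non-fiction: 48×106/210 = 24.2286
  18-40, Fiction: 44×104/210 = 21.7905
  18-40, Non-fiction: 44×106/210 = 22.2095
  41-65, Fiction: 52×104/210 = 25.7524
  41-65, Non-fiction: 52×106/210 = 26.2476
  Over 65, Fiction: 66×104/210 = 32.6857
  Over 65, Non-fiction: 66×106/210 = 33.3143
Contributions (O − E)²/E:
  (19 − 23.7714)²/23.7714 = 0.9577
  (29 − 24.2286)²/24.2286 = 0.9396
  (7 − 21.7905)²/21.7905 = 10.0392
  (37 − 22.2095)²/22.2095 = 9.8498
  (34 − 25.7524)²/25.7524 = 2.6414
  (18 − 26.2476)²/26.2476 = 2.5916
  (44 − 32.6857)²/32.6857 = 3.9165
  (22 − 33.3143)²/33.3143 = 3.8426
χ² = 0.9577 + 0.9396 + 10.0392 + 9.8498 + 2.6414 + 2.5916 + 3.9165 + 3.8426 = 34.778

34.778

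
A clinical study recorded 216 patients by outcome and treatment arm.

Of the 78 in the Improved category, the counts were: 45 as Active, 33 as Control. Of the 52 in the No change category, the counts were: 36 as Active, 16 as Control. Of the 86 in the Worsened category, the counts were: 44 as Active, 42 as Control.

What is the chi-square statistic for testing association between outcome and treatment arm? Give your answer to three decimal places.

4.341

Row totals: 78, 52, 86. Column totals: 125, 91. Grand total N = 216.
Expected counts (row total × column total / N):
  Improved, Active: 78×125/216 = 45.1389
  Improved, Control: 78×91/216 = 32.8611
  No change, Active: 52×125/216 = 30.0926
  No change, Control: 52×91/216 = 21.9074
  Worsened, Active: 86×125/216 = 49.7685
  Worsened, Control: 86×91/216 = 36.2315
Contributions (O − E)²/E:
  (45 − 45.1389)²/45.1389 = 0.0004
  (33 − 32.8611)²/32.8611 = 0.0006
  (36 − 30.0926)²/30.0926 = 1.1597
  (16 − 21.9074)²/21.9074 = 1.5929
  (44 − 49.7685)²/49.7685 = 0.6686
  (42 − 36.2315)²/36.2315 = 0.9184
χ² = 0.0004 + 0.0006 + 1.1597 + 1.5929 + 0.6686 + 0.9184 = 4.341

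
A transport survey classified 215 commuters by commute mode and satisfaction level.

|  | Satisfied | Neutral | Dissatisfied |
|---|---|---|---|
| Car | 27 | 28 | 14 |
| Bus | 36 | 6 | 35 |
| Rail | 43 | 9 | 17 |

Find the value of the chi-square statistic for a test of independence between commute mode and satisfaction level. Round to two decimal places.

34.66

Row totals: 69, 77, 69. Column totals: 106, 43, 66. Grand total N = 215.
Expected counts (row total × column total / N):
  Car, Satisfied: 69×106/215 = 34.019
  Car, Neutral: 69×43/215 = 13.800
  Car, Dissatisfied: 69×66/215 = 21.181
  Bus, Satisfied: 77×106/215 = 37.963
  Bus, Neutral: 77×43/215 = 15.400
  Bus, Dissatisfied: 77×66/215 = 23.637
  Rail, Satisfied: 69×106/215 = 34.019
  Rail, Neutral: 69×43/215 = 13.800
  Rail, Dissatisfied: 69×66/215 = 21.181
Contributions (O − E)²/E:
  (27 − 34.019)²/34.019 = 1.4482
  (28 − 13.800)²/13.800 = 14.6116
  (14 − 21.181)²/21.181 = 2.4346
  (36 − 37.963)²/37.963 = 0.1015
  (6 − 15.400)²/15.400 = 5.7377
  (35 − 23.637)²/23.637 = 5.4625
  (43 − 34.019)²/34.019 = 2.3710
  (9 − 13.800)²/13.800 = 1.6696
  (17 − 21.181)²/21.181 = 0.8253
χ² = 1.4482 + 14.6116 + 2.4346 + 0.1015 + 5.7377 + 5.4625 + 2.3710 + 1.6696 + 0.8253 = 34.66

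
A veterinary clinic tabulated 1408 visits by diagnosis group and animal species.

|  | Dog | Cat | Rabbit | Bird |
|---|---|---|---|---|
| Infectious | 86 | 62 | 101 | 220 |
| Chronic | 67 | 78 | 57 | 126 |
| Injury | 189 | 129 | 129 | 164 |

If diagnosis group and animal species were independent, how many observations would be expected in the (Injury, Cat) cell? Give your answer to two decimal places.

Row total (Injury) = 611; column total (Cat) = 269; grand total N = 1408.
Expected count = (row total × column total) / N = 611 × 269 / 1408 = 116.73.

116.73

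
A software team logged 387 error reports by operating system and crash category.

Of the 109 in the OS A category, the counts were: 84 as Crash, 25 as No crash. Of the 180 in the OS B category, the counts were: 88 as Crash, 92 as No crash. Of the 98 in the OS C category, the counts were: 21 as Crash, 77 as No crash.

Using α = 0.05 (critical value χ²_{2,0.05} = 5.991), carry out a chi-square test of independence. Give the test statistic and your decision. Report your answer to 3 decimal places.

64.023; reject H₀

Row totals: 109, 180, 98. Column totals: 193, 194. Grand total N = 387.
Expected counts (row total × column total / N):
  OS A, Crash: 109×193/387 = 54.35917
  OS A, No crash: 109×194/387 = 54.64083
  OS B, Crash: 180×193/387 = 89.76744
  OS B, No crash: 180×194/387 = 90.23256
  OS C, Crash: 98×193/387 = 48.87339
  OS C, No crash: 98×194/387 = 49.12661
Contributions (O − E)²/E:
  (84 − 54.35917)²/54.35917 = 16.1625
  (25 − 54.64083)²/54.64083 = 16.0792
  (88 − 89.76744)²/89.76744 = 0.0348
  (92 − 90.23256)²/90.23256 = 0.0346
  (21 − 48.87339)²/48.87339 = 15.8967
  (77 − 49.12661)²/49.12661 = 15.8148
χ² = 16.1625 + 16.0792 + 0.0348 + 0.0346 + 15.8967 + 15.8148 = 64.023
df = (3−1)(2−1) = 2. Since 64.023 > 5.991, reject the null hypothesis of independence at α = 0.05.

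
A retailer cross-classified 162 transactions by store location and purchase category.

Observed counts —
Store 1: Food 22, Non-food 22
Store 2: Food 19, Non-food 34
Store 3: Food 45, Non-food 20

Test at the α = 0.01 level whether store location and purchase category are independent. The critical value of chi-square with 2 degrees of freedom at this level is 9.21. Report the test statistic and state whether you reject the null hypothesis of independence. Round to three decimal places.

Row totals: 44, 53, 65. Column totals: 86, 76. Grand total N = 162.
Expected counts (row total × column total / N):
  Store 1, Food: 44×86/162 = 23.3580
  Store 1, Non-food: 44×76/162 = 20.6420
  Store 2, Food: 53×86/162 = 28.1358
  Store 2, Non-food: 53×76/162 = 24.8642
  Store 3, Food: 65×86/162 = 34.5062
  Store 3, Non-food: 65×76/162 = 30.4938
Contributions (O − E)²/E:
  (22 − 23.3580)²/23.3580 = 0.0790
  (22 − 20.6420)²/20.6420 = 0.0893
  (19 − 28.1358)²/28.1358 = 2.9664
  (34 − 24.8642)²/24.8642 = 3.3567
  (45 − 34.5062)²/34.5062 = 3.1913
  (20 − 30.4938)²/30.4938 = 3.6112
χ² = 0.0790 + 0.0893 + 2.9664 + 3.3567 + 3.1913 + 3.6112 = 13.294
df = (3−1)(2−1) = 2. Since 13.294 > 9.21, reject the null hypothesis of independence at α = 0.01.

13.294; reject H₀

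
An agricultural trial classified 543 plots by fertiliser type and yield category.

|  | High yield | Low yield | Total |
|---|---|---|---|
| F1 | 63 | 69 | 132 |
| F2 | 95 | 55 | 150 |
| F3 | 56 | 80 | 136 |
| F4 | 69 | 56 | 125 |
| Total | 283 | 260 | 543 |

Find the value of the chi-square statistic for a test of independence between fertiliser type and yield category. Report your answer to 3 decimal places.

Grand total N = 543.
Expected counts (row total × column total / N):
  F1, High yield: 132×283/543 = 68.7956
  F1, Low yield: 132×260/543 = 63.2044
  F2, High yield: 150×283/543 = 78.1768
  F2, Low yield: 150×260/543 = 71.8232
  F3, High yield: 136×283/543 = 70.8803
  F3, Low yield: 136×260/543 = 65.1197
  F4, High yield: 125×283/543 = 65.1473
  F4, Low yield: 125×260/543 = 59.8527
Contributions (O − E)²/E:
  (63 − 68.7956)²/68.7956 = 0.4882
  (69 − 63.2044)²/63.2044 = 0.5314
  (95 − 78.1768)²/78.1768 = 3.6203
  (55 − 71.8232)²/71.8232 = 3.9405
  (56 − 70.8803)²/70.8803 = 3.1239
  (80 − 65.1197)²/65.1197 = 3.4003
  (69 − 65.1473)²/65.1473 = 0.2278
  (56 − 59.8527)²/59.8527 = 0.2480
χ² = 0.4882 + 0.5314 + 3.6203 + 3.9405 + 3.1239 + 3.4003 + 0.2278 + 0.2480 = 15.580

15.580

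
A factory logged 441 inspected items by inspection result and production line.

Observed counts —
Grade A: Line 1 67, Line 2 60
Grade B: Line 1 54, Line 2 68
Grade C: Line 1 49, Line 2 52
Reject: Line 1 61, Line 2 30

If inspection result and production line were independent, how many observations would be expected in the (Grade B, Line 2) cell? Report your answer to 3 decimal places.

58.095

Row total (Grade B) = 122; column total (Line 2) = 210; grand total N = 441.
Expected count = (row total × column total) / N = 122 × 210 / 441 = 58.095.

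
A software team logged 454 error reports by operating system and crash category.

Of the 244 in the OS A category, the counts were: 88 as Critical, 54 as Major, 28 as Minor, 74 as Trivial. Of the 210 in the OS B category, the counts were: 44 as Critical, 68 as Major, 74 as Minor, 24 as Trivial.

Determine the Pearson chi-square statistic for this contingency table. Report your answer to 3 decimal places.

60.321

Row totals: 244, 210. Column totals: 132, 122, 102, 98. Grand total N = 454.
Expected counts (row total × column total / N):
  OS A, Critical: 244×132/454 = 70.9427
  OS A, Major: 244×122/454 = 65.5683
  OS A, Minor: 244×102/454 = 54.8194
  OS A, Trivial: 244×98/454 = 52.6696
  OS B, Critical: 210×132/454 = 61.0573
  OS B, Major: 210×122/454 = 56.4317
  OS B, Minor: 210×102/454 = 47.1806
  OS B, Trivial: 210×98/454 = 45.3304
Contributions (O − E)²/E:
  (88 − 70.9427)²/70.9427 = 4.1012
  (54 − 65.5683)²/65.5683 = 2.0410
  (28 − 54.8194)²/54.8194 = 13.1209
  (74 − 52.6696)²/52.6696 = 8.6385
  (44 − 61.0573)²/61.0573 = 4.7652
  (68 − 56.4317)²/56.4317 = 2.3715
  (74 − 47.1806)²/47.1806 = 15.2453
  (24 − 45.3304)²/45.3304 = 10.0371
χ² = 4.1012 + 2.0410 + 13.1209 + 8.6385 + 4.7652 + 2.3715 + 15.2453 + 10.0371 = 60.321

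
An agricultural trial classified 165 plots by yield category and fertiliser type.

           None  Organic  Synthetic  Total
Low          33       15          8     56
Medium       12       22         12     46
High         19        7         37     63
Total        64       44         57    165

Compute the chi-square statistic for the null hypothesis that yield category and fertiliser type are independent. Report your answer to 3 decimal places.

40.692

Grand total N = 165.
Expected counts (row total × column total / N):
  Low, None: 56×64/165 = 21.72121
  Low, Organic: 56×44/165 = 14.93333
  Low, Synthetic: 56×57/165 = 19.34545
  Medium, None: 46×64/165 = 17.84242
  Medium, Organic: 46×44/165 = 12.26667
  Medium, Synthetic: 46×57/165 = 15.89091
  High, None: 63×64/165 = 24.43636
  High, Organic: 63×44/165 = 16.80000
  High, Synthetic: 63×57/165 = 21.76364
Contributions (O − E)²/E:
  (33 − 21.72121)²/21.72121 = 5.8565
  (15 − 14.93333)²/14.93333 = 0.0003
  (8 − 19.34545)²/19.34545 = 6.6537
  (12 − 17.84242)²/17.84242 = 1.9131
  (22 − 12.26667)²/12.26667 = 7.7232
  (12 − 15.89091)²/15.89091 = 0.9527
  (19 − 24.43636)²/24.43636 = 1.2094
  (7 − 16.80000)²/16.80000 = 5.7167
  (37 − 21.76364)²/21.76364 = 10.6667
χ² = 5.8565 + 0.0003 + 6.6537 + 1.9131 + 7.7232 + 0.9527 + 1.2094 + 5.7167 + 10.6667 = 40.692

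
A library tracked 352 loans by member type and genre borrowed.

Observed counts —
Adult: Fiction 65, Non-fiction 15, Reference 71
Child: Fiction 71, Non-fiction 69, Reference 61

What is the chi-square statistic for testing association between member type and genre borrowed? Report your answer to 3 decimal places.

29.224

Row totals: 151, 201. Column totals: 136, 84, 132. Grand total N = 352.
Expected counts (row total × column total / N):
  Adult, Fiction: 151×136/352 = 58.3409
  Adult, Non-fiction: 151×84/352 = 36.0341
  Adult, Reference: 151×132/352 = 56.6250
  Child, Fiction: 201×136/352 = 77.6591
  Child, Non-fiction: 201×84/352 = 47.9659
  Child, Reference: 201×132/352 = 75.3750
Contributions (O − E)²/E:
  (65 − 58.3409)²/58.3409 = 0.7601
  (15 − 36.0341)²/36.0341 = 12.2782
  (71 − 56.6250)²/56.6250 = 3.6493
  (71 − 77.6591)²/77.6591 = 0.5710
  (69 − 47.9659)²/47.9659 = 9.2239
  (61 − 75.3750)²/75.3750 = 2.7415
χ² = 0.7601 + 12.2782 + 3.6493 + 0.5710 + 9.2239 + 2.7415 = 29.224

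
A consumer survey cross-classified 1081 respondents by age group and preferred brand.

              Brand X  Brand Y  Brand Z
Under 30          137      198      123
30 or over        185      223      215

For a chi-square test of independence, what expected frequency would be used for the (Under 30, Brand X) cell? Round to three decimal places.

Row total (Under 30) = 458; column total (Brand X) = 322; grand total N = 1081.
Expected count = (row total × column total) / N = 458 × 322 / 1081 = 136.426.

136.426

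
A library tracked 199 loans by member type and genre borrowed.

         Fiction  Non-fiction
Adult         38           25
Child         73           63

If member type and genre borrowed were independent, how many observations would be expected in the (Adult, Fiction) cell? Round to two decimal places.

35.14

Row total (Adult) = 63; column total (Fiction) = 111; grand total N = 199.
Expected count = (row total × column total) / N = 63 × 111 / 199 = 35.14.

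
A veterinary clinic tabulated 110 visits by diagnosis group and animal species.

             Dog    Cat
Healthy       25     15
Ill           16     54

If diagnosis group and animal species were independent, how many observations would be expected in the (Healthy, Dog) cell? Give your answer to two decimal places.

14.91

Row total (Healthy) = 40; column total (Dog) = 41; grand total N = 110.
Expected count = (row total × column total) / N = 40 × 41 / 110 = 14.91.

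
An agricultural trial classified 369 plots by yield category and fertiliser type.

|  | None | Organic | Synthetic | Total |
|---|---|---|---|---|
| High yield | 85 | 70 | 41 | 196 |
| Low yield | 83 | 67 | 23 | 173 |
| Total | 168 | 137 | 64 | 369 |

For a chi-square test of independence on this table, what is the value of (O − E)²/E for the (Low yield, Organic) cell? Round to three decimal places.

Row total (Low yield) = 173; column total (Organic) = 137; N = 369.
Expected count E = 173 × 137 / 369 = 64.2304.
Contribution = (O − E)²/E = (67 − 64.2304)² / 64.2304 = 0.119.

0.119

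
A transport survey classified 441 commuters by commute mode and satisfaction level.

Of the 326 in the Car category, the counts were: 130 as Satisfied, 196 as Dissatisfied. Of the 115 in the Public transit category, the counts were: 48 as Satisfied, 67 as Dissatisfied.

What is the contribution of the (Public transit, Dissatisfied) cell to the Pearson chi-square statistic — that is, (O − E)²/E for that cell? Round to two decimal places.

Row total (Public transit) = 115; column total (Dissatisfied) = 263; N = 441.
Expected count E = 115 × 263 / 441 = 68.583.
Contribution = (O − E)²/E = (67 − 68.583)² / 68.583 = 0.04.

0.04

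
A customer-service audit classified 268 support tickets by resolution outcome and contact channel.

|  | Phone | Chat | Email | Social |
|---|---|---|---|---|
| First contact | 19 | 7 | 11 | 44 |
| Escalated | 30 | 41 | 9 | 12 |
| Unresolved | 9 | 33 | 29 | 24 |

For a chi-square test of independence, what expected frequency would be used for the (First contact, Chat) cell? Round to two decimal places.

24.48

Row total (First contact) = 81; column total (Chat) = 81; grand total N = 268.
Expected count = (row total × column total) / N = 81 × 81 / 268 = 24.48.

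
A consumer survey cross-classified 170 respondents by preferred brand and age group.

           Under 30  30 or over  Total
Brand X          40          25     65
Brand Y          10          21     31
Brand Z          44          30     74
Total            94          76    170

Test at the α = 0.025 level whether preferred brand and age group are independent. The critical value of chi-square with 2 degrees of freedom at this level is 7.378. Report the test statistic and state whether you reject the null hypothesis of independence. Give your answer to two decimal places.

8.20; reject H₀

Grand total N = 170.
Expected counts (row total × column total / N):
  Brand X, Under 30: 65×94/170 = 35.9412
  Brand X, 30 or over: 65×76/170 = 29.0588
  Brand Y, Under 30: 31×94/170 = 17.1412
  Brand Y, 30 or over: 31×76/170 = 13.8588
  Brand Z, Under 30: 74×94/170 = 40.9176
  Brand Z, 30 or over: 74×76/170 = 33.0824
Contributions (O − E)²/E:
  (40 − 35.9412)²/35.9412 = 0.4584
  (25 − 29.0588)²/29.0588 = 0.5669
  (10 − 17.1412)²/17.1412 = 2.9751
  (21 − 13.8588)²/13.8588 = 3.6797
  (44 − 40.9176)²/40.9176 = 0.2322
  (30 − 33.0824)²/33.0824 = 0.2872
χ² = 0.4584 + 0.5669 + 2.9751 + 3.6797 + 0.2322 + 0.2872 = 8.20
df = (3−1)(2−1) = 2. Since 8.20 > 7.378, reject the null hypothesis of independence at α = 0.025.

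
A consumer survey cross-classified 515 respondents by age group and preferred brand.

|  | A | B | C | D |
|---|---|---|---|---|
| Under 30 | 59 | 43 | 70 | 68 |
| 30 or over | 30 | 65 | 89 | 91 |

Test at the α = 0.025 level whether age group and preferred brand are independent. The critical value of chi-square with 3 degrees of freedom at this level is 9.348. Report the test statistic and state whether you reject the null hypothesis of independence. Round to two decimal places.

17.23; reject H₀

Row totals: 240, 275. Column totals: 89, 108, 159, 159. Grand total N = 515.
Expected counts (row total × column total / N):
  Under 30, A: 240×89/515 = 41.476
  Under 30, B: 240×108/515 = 50.330
  Under 30, C: 240×159/515 = 74.097
  Under 30, D: 240×159/515 = 74.097
  30 or over, A: 275×89/515 = 47.524
  30 or over, B: 275×108/515 = 57.670
  30 or over, C: 275×159/515 = 84.903
  30 or over, D: 275×159/515 = 84.903
Contributions (O − E)²/E:
  (59 − 41.476)²/41.476 = 7.4041
  (43 − 50.330)²/50.330 = 1.0675
  (70 − 74.097)²/74.097 = 0.2265
  (68 − 74.097)²/74.097 = 0.5017
  (30 − 47.524)²/47.524 = 6.4618
  (65 − 57.670)²/57.670 = 0.9317
  (89 − 84.903)²/84.903 = 0.1977
  (91 − 84.903)²/84.903 = 0.4378
χ² = 7.4041 + 1.0675 + 0.2265 + 0.5017 + 6.4618 + 0.9317 + 0.1977 + 0.4378 = 17.23
df = (2−1)(4−1) = 3. Since 17.23 > 9.348, reject the null hypothesis of independence at α = 0.025.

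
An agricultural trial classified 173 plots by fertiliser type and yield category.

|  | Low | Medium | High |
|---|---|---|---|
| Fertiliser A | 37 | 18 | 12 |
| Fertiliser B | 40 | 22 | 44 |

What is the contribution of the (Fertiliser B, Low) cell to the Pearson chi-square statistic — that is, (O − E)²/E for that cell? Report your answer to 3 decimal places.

1.092

Row total (Fertiliser B) = 106; column total (Low) = 77; N = 173.
Expected count E = 106 × 77 / 173 = 47.1792.
Contribution = (O − E)²/E = (40 − 47.1792)² / 47.1792 = 1.092.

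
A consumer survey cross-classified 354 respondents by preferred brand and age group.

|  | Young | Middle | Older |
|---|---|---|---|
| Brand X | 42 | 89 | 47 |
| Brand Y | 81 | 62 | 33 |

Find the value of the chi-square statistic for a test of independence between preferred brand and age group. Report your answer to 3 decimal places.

Row totals: 178, 176. Column totals: 123, 151, 80. Grand total N = 354.
Expected counts (row total × column total / N):
  Brand X, Young: 178×123/354 = 61.8475
  Brand X, Middle: 178×151/354 = 75.9266
  Brand X, Older: 178×80/354 = 40.2260
  Brand Y, Young: 176×123/354 = 61.1525
  Brand Y, Middle: 176×151/354 = 75.0734
  Brand Y, Older: 176×80/354 = 39.7740
Contributions (O − E)²/E:
  (42 − 61.8475)²/61.8475 = 6.3693
  (89 − 75.9266)²/75.9266 = 2.2510
  (47 − 40.2260)²/40.2260 = 1.1407
  (81 − 61.1525)²/61.1525 = 6.4417
  (62 − 75.0734)²/75.0734 = 2.2766
  (33 − 39.7740)²/39.7740 = 1.1537
χ² = 6.3693 + 2.2510 + 1.1407 + 6.4417 + 2.2766 + 1.1537 = 19.633

19.633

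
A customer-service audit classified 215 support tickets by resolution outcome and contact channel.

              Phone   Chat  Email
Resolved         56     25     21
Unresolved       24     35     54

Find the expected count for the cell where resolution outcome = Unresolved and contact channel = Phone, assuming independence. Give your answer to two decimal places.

Row total (Unresolved) = 113; column total (Phone) = 80; grand total N = 215.
Expected count = (row total × column total) / N = 113 × 80 / 215 = 42.05.

42.05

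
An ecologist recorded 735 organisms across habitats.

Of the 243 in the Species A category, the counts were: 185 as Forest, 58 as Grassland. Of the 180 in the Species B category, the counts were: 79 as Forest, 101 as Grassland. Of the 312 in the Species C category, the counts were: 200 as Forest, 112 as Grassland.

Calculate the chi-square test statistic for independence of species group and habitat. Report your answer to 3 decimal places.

46.405

Row totals: 243, 180, 312. Column totals: 464, 271. Grand total N = 735.
Expected counts (row total × column total / N):
  Species A, Forest: 243×464/735 = 153.40408
  Species A, Grassland: 243×271/735 = 89.59592
  Species B, Forest: 180×464/735 = 113.63265
  Species B, Grassland: 180×271/735 = 66.36735
  Species C, Forest: 312×464/735 = 196.96327
  Species C, Grassland: 312×271/735 = 115.03673
Contributions (O − E)²/E:
  (185 − 153.40408)²/153.40408 = 6.5077
  (58 − 89.59592)²/89.59592 = 11.1423
  (79 − 113.63265)²/113.63265 = 10.5552
  (101 − 66.36735)²/66.36735 = 18.0724
  (200 − 196.96327)²/196.96327 = 0.0468
  (112 − 115.03673)²/115.03673 = 0.0802
χ² = 6.5077 + 11.1423 + 10.5552 + 18.0724 + 0.0468 + 0.0802 = 46.405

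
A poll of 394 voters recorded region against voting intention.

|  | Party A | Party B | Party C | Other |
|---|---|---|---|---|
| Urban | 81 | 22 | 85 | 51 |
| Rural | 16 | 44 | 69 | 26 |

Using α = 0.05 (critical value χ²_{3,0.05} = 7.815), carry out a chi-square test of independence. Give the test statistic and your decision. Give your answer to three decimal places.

44.797; reject H₀

Row totals: 239, 155. Column totals: 97, 66, 154, 77. Grand total N = 394.
Expected counts (row total × column total / N):
  Urban, Party A: 239×97/394 = 58.8401
  Urban, Party B: 239×66/394 = 40.0355
  Urban, Party C: 239×154/394 = 93.4162
  Urban, Other: 239×77/394 = 46.7081
  Rural, Party A: 155×97/394 = 38.1599
  Rural, Party B: 155×66/394 = 25.9645
  Rural, Party C: 155×154/394 = 60.5838
  Rural, Other: 155×77/394 = 30.2919
Contributions (O − E)²/E:
  (81 − 58.8401)²/58.8401 = 8.3457
  (22 − 40.0355)²/40.0355 = 8.1248
  (85 − 93.4162)²/93.4162 = 0.7582
  (51 − 46.7081)²/46.7081 = 0.3944
  (16 − 38.1599)²/38.1599 = 12.8685
  (44 − 25.9645)²/25.9645 = 12.5278
  (69 − 60.5838)²/60.5838 = 1.1692
  (26 − 30.2919)²/30.2919 = 0.6081
χ² = 8.3457 + 8.1248 + 0.7582 + 0.3944 + 12.8685 + 12.5278 + 1.1692 + 0.6081 = 44.797
df = (2−1)(4−1) = 3. Since 44.797 > 7.815, reject the null hypothesis of independence at α = 0.05.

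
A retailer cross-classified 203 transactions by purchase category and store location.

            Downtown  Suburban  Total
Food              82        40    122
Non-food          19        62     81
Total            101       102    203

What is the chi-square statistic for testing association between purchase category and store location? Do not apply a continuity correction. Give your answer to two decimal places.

Grand total N = 203.
Expected counts (row total × column total / N):
  Food, Downtown: 122×101/203 = 60.700
  Food, Suburban: 122×102/203 = 61.300
  Non-food, Downtown: 81×101/203 = 40.300
  Non-food, Suburban: 81×102/203 = 40.700
Contributions (O − E)²/E:
  (82 − 60.700)²/60.700 = 7.4743
  (40 − 61.300)²/61.300 = 7.4011
  (19 − 40.300)²/40.300 = 11.2578
  (62 − 40.700)²/40.700 = 11.1472
χ² = 7.4743 + 7.4011 + 11.2578 + 11.1472 = 37.28

37.28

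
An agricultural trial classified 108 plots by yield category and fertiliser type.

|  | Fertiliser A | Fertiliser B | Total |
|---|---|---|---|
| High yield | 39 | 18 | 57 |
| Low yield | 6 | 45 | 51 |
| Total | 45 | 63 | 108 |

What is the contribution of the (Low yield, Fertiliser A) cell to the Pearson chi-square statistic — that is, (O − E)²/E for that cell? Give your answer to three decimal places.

10.944

Row total (Low yield) = 51; column total (Fertiliser A) = 45; N = 108.
Expected count E = 51 × 45 / 108 = 21.2500.
Contribution = (O − E)²/E = (6 − 21.2500)² / 21.2500 = 10.944.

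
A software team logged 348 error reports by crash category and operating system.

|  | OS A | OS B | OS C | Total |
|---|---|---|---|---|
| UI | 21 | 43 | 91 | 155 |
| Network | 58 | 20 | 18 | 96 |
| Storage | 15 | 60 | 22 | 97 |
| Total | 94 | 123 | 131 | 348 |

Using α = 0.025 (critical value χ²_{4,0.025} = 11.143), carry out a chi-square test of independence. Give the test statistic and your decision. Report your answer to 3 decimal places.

115.538; reject H₀

Grand total N = 348.
Expected counts (row total × column total / N):
  UI, OS A: 155×94/348 = 41.8678
  UI, OS B: 155×123/348 = 54.7845
  UI, OS C: 155×131/348 = 58.3477
  Network, OS A: 96×94/348 = 25.9310
  Network, OS B: 96×123/348 = 33.9310
  Network, OS C: 96×131/348 = 36.1379
  Storage, OS A: 97×94/348 = 26.2011
  Storage, OS B: 97×123/348 = 34.2845
  Storage, OS C: 97×131/348 = 36.5144
Contributions (O − E)²/E:
  (21 − 41.8678)²/41.8678 = 10.4010
  (43 − 54.7845)²/54.7845 = 2.5349
  (91 − 58.3477)²/58.3477 = 18.2727
  (58 − 25.9310)²/25.9310 = 39.6599
  (20 − 33.9310)²/33.9310 = 5.7196
  (18 − 36.1379)²/36.1379 = 9.1036
  (15 − 26.2011)²/26.2011 = 4.7885
  (60 − 34.2845)²/34.2845 = 19.2882
  (22 − 36.5144)²/36.5144 = 5.7694
χ² = 10.4010 + 2.5349 + 18.2727 + 39.6599 + 5.7196 + 9.1036 + 4.7885 + 19.2882 + 5.7694 = 115.538
df = (3−1)(3−1) = 4. Since 115.538 > 11.143, reject the null hypothesis of independence at α = 0.025.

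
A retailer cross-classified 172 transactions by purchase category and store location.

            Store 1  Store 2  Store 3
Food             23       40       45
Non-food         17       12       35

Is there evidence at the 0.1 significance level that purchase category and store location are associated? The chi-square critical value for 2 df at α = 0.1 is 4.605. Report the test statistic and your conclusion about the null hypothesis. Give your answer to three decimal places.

6.389; reject H₀

Row totals: 108, 64. Column totals: 40, 52, 80. Grand total N = 172.
Expected counts (row total × column total / N):
  Food, Store 1: 108×40/172 = 25.1163
  Food, Store 2: 108×52/172 = 32.6512
  Food, Store 3: 108×80/172 = 50.2326
  Non-food, Store 1: 64×40/172 = 14.8837
  Non-food, Store 2: 64×52/172 = 19.3488
  Non-food, Store 3: 64×80/172 = 29.7674
Contributions (O − E)²/E:
  (23 − 25.1163)²/25.1163 = 0.1783
  (40 − 32.6512)²/32.6512 = 1.6540
  (45 − 50.2326)²/50.2326 = 0.5451
  (17 − 14.8837)²/14.8837 = 0.3009
  (12 − 19.3488)²/19.3488 = 2.7911
  (35 − 29.7674)²/29.7674 = 0.9198
χ² = 0.1783 + 1.6540 + 0.5451 + 0.3009 + 2.7911 + 0.9198 = 6.389
df = (2−1)(3−1) = 2. Since 6.389 > 4.605, reject the null hypothesis of independence at α = 0.1.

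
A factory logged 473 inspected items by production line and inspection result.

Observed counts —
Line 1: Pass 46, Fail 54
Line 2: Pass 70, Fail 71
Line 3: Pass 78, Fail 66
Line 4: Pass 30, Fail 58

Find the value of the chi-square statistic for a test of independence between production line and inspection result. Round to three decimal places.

9.261

Row totals: 100, 141, 144, 88. Column totals: 224, 249. Grand total N = 473.
Expected counts (row total × column total / N):
  Line 1, Pass: 100×224/473 = 47.3573
  Line 1, Fail: 100×249/473 = 52.6427
  Line 2, Pass: 141×224/473 = 66.7738
  Line 2, Fail: 141×249/473 = 74.2262
  Line 3, Pass: 144×224/473 = 68.1945
  Line 3, Fail: 144×249/473 = 75.8055
  Line 4, Pass: 88×224/473 = 41.6744
  Line 4, Fail: 88×249/473 = 46.3256
Contributions (O − E)²/E:
  (46 − 47.3573)²/47.3573 = 0.0389
  (54 − 52.6427)²/52.6427 = 0.0350
  (70 − 66.7738)²/66.7738 = 0.1559
  (71 − 74.2262)²/74.2262 = 0.1402
  (78 − 68.1945)²/68.1945 = 1.4099
  (66 − 75.8055)²/75.8055 = 1.2683
  (30 − 41.6744)²/41.6744 = 3.2704
  (58 − 46.3256)²/46.3256 = 2.9420
χ² = 0.0389 + 0.0350 + 0.1559 + 0.1402 + 1.4099 + 1.2683 + 3.2704 + 2.9420 = 9.261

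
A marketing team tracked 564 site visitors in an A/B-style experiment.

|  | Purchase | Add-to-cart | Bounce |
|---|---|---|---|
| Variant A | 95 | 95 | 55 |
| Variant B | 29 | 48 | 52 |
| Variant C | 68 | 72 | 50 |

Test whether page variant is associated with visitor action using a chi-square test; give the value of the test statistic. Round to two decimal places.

Row totals: 245, 129, 190. Column totals: 192, 215, 157. Grand total N = 564.
Expected counts (row total × column total / N):
  Variant A, Purchase: 245×192/564 = 83.404
  Variant A, Add-to-cart: 245×215/564 = 93.395
  Variant A, Bounce: 245×157/564 = 68.200
  Variant B, Purchase: 129×192/564 = 43.915
  Variant B, Add-to-cart: 129×215/564 = 49.176
  Variant B, Bounce: 129×157/564 = 35.910
  Variant C, Purchase: 190×192/564 = 64.681
  Variant C, Add-to-cart: 190×215/564 = 72.429
  Variant C, Bounce: 190×157/564 = 52.890
Contributions (O − E)²/E:
  (95 − 83.404)²/83.404 = 1.6122
  (95 − 93.395)²/93.395 = 0.0276
  (55 − 68.200)²/68.200 = 2.5548
  (29 − 43.915)²/43.915 = 5.0656
  (48 − 49.176)²/49.176 = 0.0281
  (52 − 35.910)²/35.910 = 7.2094
  (68 − 64.681)²/64.681 = 0.1703
  (72 − 72.429)²/72.429 = 0.0025
  (50 − 52.890)²/52.890 = 0.1579
χ² = 1.6122 + 0.0276 + 2.5548 + 5.0656 + 0.0281 + 7.2094 + 0.1703 + 0.0025 + 0.1579 = 16.83

16.83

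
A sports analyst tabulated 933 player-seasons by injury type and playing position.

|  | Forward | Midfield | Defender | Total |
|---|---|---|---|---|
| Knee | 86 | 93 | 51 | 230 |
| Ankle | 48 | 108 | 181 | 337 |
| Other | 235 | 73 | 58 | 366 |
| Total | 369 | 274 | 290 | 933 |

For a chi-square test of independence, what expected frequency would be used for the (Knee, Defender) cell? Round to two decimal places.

Row total (Knee) = 230; column total (Defender) = 290; grand total N = 933.
Expected count = (row total × column total) / N = 230 × 290 / 933 = 71.49.

71.49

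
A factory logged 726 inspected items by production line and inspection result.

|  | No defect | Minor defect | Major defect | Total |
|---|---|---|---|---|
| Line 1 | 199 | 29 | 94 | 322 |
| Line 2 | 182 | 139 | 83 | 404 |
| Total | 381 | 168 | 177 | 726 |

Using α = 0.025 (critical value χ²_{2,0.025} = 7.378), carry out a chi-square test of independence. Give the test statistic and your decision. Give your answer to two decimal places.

65.03; reject H₀

Grand total N = 726.
Expected counts (row total × column total / N):
  Line 1, No defect: 322×381/726 = 168.983
  Line 1, Minor defect: 322×168/726 = 74.512
  Line 1, Major defect: 322×177/726 = 78.504
  Line 2, No defect: 404×381/726 = 212.017
  Line 2, Minor defect: 404×168/726 = 93.488
  Line 2, Major defect: 404×177/726 = 98.496
Contributions (O − E)²/E:
  (199 − 168.983)²/168.983 = 5.3320
  (29 − 74.512)²/74.512 = 27.7988
  (94 − 78.504)²/78.504 = 3.0588
  (182 − 212.017)²/212.017 = 4.2498
  (139 − 93.488)²/93.488 = 22.1562
  (83 − 98.496)²/98.496 = 2.4379
χ² = 5.3320 + 27.7988 + 3.0588 + 4.2498 + 22.1562 + 2.4379 = 65.03
df = (2−1)(3−1) = 2. Since 65.03 > 7.378, reject the null hypothesis of independence at α = 0.025.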